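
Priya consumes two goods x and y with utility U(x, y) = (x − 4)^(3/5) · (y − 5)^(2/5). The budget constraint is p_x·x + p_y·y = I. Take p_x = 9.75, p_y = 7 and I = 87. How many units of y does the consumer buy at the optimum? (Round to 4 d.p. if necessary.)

Let x' = x−4, y' = y−5. MRS = (3/2)·y'/x' = p_x/p_y.
After buying the subsistence bundle (4, 5), a share 0.6 of the remaining income goes to x: x* = 4 + 0.6·(I − 4p_x − 5p_y)/p_x.
Discretionary income = 87 − 4·9.75 − 5·7 = 13; y* = 5 + 0.4·13/7 = 5.7429.

y* = 5.7429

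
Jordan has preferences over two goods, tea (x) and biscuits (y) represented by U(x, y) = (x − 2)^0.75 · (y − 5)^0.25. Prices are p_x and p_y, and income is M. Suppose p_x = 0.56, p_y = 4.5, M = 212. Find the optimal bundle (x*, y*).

MRS = 3·(y−5)/(x−2). Tangency with p_x/p_y gives y−5 = (1/3)·(p_x/p_y)·(x−2).
Substituting into the budget: x* = 2 + 0.75·(M − 2·p_x − 5·p_y)/p_x, and y* = 5 + 0.25·(…)/p_y.
Discretionary income = 212 − 2·0.56 − 5·4.5 = 188.38; x* = 2 + 0.75·188.38/0.56 = 254.2946; y* = 5 + 0.25·188.38/4.5 = 15.4656.

x* = 254.2946, y* = 15.4656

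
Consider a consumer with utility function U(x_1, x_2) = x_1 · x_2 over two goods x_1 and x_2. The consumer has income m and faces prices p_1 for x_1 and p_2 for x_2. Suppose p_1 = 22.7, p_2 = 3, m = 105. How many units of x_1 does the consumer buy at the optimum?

MU_x_1/MU_x_2 = (x_2)/(x_1); tangency sets this equal to p_1/p_2.
So p_2·x_2 = p_1·x_1; combined with the budget, a share 0.5 of income goes to x_1.
Demand: x_1*(p_1,p_2,m) = 0.5·m/p_1 and x_2* = 0.5·m/p_2.
At p_1=22.7, p_2=3, m=105: x_1* = 0.5·105/22.7 = 2.3128.

x_1* = 2.3128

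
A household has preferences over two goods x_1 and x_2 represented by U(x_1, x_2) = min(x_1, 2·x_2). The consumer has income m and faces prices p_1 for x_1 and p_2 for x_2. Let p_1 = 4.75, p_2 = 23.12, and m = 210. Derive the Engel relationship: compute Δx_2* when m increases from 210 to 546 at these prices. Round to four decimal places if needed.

Δx_2* = 10.3004

Leontief preferences: the optimum is at the kink where x_1/2 = x_2/1, i.e. x_2 = (1/2)·x_1.
Budget: p_1·x_1 + p_2·(1/2)·x_1 = m, so (2·p_1 + p_2)·x_1 = 2·m.
Demand: x_1*(p_1,p_2,m) = 2·m/(2·p_1 + p_2), x_2* = m/(2·p_1 + p_2).
Here 2·4.75 + 23.12 = 32.62, giving x_2* = 6.4378.
At m' = 546: x_2* = 16.7382. Change: 16.7382 − 6.4378 = 10.3004.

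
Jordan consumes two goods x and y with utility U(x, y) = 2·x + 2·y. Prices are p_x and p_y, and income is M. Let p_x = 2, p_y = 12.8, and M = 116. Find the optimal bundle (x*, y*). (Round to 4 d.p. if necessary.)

Linear utility — the consumer picks whichever good has higher MU/price: 2/2 = 1 vs 2/12.8 = 0.1562.
x gives more utility per dollar, so spend all income on x: x* = M/p_x, y* = 0.
Numerically: x* = 58, y* = 0.

x* = 58, y* = 0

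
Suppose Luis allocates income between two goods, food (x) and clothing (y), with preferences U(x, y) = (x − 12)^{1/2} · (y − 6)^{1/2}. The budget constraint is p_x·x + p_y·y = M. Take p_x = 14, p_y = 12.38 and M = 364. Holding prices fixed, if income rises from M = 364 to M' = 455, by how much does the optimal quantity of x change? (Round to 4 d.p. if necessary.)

Δx* = 3.25

MRS = (y−6)/(x−12). Tangency with p_x/p_y gives y−6 = (p_x/p_y)·(x−12).
After buying the subsistence bundle (12, 6), a share 0.5 of the remaining income goes to x: x* = 12 + 0.5·(M − 12p_x − 6p_y)/p_x.
Discretionary income = 364 − 12·14 − 6·12.38 = 121.72; x* = 12 + 0.5·121.72/14 = 16.3471.
At M' = 455: x* = 19.5971. Change: 19.5971 − 16.3471 = 3.25.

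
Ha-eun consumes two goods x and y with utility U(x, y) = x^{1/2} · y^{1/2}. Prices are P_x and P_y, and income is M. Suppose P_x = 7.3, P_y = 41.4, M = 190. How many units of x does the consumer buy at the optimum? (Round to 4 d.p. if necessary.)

x* = 13.0137

Demand: x*(P_x,P_y,M) = 0.5·M/P_x and y* = 0.5·M/P_y.
At P_x=7.3, P_y=41.4, M=190: x* = 0.5·190/7.3 = 13.0137.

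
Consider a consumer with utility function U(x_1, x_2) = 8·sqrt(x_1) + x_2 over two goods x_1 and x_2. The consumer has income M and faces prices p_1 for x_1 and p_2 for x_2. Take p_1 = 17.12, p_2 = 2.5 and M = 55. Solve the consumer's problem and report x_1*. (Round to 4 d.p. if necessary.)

Utility is quasi-linear in x_2; the FOC for x_1 is 4/√x_1 = p_1/p_2.
Thus x_1* = (4·p_2/p_1)² — independent of M — with the rest of income spent on x_2.
Plugging in: x_1* = (4·2.5/17.12)² = 0.3412.

x_1* = 0.3412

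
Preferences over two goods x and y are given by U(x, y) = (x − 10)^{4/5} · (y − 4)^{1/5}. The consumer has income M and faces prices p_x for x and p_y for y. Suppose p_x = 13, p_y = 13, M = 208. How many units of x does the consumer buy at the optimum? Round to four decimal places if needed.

x* = 11.6

Let x' = x−10, y' = y−4. MRS = 4·y'/x' = p_x/p_y.
Substituting into the budget: x* = 10 + 0.8·(M − 10·p_x − 4·p_y)/p_x, and y* = 4 + 0.2·(…)/p_y.
Discretionary income = 208 − 10·13 − 4·13 = 26; x* = 10 + 0.8·26/13 = 11.6.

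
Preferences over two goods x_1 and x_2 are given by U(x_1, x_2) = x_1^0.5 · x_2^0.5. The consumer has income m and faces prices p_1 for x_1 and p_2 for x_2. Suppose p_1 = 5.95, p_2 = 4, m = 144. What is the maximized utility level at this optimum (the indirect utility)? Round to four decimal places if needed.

V = 14.7586

MU_x_1/MU_x_2 = (0.5·x_2)/(0.5·x_1); tangency sets this equal to p_1/p_2.
Rearranging, p_2·x_2 = p_1·x_1. Substituting into the budget gives p_1·x_1·(1 + 1) = m.
Demand: x_1*(p_1,p_2,m) = 0.5·m/p_1 and x_2* = 0.5·m/p_2.
At p_1=5.95, p_2=4, m=144: x_1* = 0.5·144/5.95 = 12.1008, x_2* = 18.
Utility at the optimum: U(12.1008, 18) = 14.7586.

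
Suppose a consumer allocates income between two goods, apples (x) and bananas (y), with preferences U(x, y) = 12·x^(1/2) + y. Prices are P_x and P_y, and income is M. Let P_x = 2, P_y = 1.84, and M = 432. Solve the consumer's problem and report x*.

MU_x = 6/√x, MU_y = 1. Tangency: 6/√x = P_x/P_y.
Thus x* = (6·P_y/P_x)² — independent of M — with the rest of income spent on y.
Plugging in: x* = (6·1.84/2)² = 30.4704.

x* = 30.4704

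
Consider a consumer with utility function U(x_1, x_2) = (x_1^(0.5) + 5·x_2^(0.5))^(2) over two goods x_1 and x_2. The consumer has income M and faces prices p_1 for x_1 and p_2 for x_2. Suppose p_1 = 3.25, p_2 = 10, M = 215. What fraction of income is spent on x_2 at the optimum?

From the CES first-order condition, (1/5)·(x_2/x_1)^(0.5) = p_1/p_2.
Solve for the ratio: x_2/x_1 = [5·p_1/p_2]^(2).
With the ratio pinned down, the budget gives x_1* = M/(p_1 + p_2·(x_2/x_1)) and x_2* = (x_2/x_1)·x_1*.
Numerically x_2/x_1 = 2.640625, so x_1* = 215/(3.25 + 10·2.640625) = 7.2497 and x_2* = 2.640625·7.2497 = 19.1438.
Expenditure on x_2: 10·19.1438 = 191.4384; share = 0.8904.

share on x_2 = 0.8904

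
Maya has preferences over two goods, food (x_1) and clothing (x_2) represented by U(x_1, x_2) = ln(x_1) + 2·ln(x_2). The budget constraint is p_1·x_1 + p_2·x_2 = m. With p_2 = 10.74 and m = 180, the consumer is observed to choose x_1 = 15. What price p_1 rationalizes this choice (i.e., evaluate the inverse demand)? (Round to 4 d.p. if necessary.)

p_1 = 4

The MRS is (1/2)·x_2/x_1. Set MRS = p_1/p_2.
So p_2·x_2 = 2·p_1·x_1; combined with the budget, a share 1/3 of income goes to x_1.
Demand: x_1*(p_1,p_2,m) = 1/3·m/p_1 and x_2* = 2/3·m/p_2.
Set x_1* = 15 in the demand function and solve for p_1: p_1 = 4.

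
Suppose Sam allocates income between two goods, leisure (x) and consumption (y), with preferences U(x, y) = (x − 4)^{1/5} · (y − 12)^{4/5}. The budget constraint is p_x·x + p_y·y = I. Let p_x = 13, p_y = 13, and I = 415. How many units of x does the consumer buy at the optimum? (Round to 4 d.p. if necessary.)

x* = 7.1846

Let x' = x−4, y' = y−12. MRS = (1/4)·y'/x' = p_x/p_y.
After buying the subsistence bundle (4, 12), a share 0.2 of the remaining income goes to x: x* = 4 + 0.2·(I − 4p_x − 12p_y)/p_x.
Discretionary income = 415 − 4·13 − 12·13 = 207; x* = 4 + 0.2·207/13 = 7.1846.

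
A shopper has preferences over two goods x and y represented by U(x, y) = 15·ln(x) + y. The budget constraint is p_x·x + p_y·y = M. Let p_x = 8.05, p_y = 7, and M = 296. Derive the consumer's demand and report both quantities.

x* = 13.0435, y* = 27.2857

At the given prices: x* = 15·7/8.05 = 13.0435, and y* = 27.2857.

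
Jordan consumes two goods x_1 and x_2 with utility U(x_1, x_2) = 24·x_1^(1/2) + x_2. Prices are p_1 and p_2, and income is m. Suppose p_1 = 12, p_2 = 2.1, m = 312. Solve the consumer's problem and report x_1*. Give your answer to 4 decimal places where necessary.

Set MRS = p_1/p_2: 12·x_1^(−1/2) = p_1/p_2.
Thus x_1* = (12·p_2/p_1)² — independent of m — with the rest of income spent on x_2.
Plugging in: x_1* = (12·2.1/12)² = 4.41.

x_1* = 4.41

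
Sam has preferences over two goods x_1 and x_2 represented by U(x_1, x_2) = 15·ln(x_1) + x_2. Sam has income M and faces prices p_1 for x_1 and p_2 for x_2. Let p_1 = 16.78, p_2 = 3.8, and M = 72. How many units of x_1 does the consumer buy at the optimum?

x_1* = 3.3969

Set MRS = p_1/p_2: (15/x_1)/1 = p_1/p_2.
So x_1*(p_1,p_2) = 15·p_2/p_1, independent of income; and x_2* = (M − 15·p_2)/p_2.
At the given prices: x_1* = 15·3.8/16.78 = 3.3969.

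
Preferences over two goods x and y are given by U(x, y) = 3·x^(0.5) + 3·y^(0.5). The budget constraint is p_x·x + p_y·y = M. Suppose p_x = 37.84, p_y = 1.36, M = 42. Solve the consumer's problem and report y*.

Numerically y/x = 774.148789, so x* = 42/(37.84 + 1.36·774.148789) = 0.0385 and y* = 774.148789·0.0385 = 29.8109.

y* = 29.8109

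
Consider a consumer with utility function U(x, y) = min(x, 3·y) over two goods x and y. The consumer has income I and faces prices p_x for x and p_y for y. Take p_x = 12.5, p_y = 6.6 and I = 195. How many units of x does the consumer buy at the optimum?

Leontief preferences: the optimum is at the kink where x/3 = y/1, i.e. y = (1/3)·x.
Budget: p_x·x + p_y·(1/3)·x = I, so (3·p_x + p_y)·x = 3·I.
Demand: x*(p_x,p_y,I) = 3·I/(3·p_x + p_y), y* = I/(3·p_x + p_y).
Here 3·12.5 + 6.6 = 44.1, giving x* = 13.2653.

x* = 13.2653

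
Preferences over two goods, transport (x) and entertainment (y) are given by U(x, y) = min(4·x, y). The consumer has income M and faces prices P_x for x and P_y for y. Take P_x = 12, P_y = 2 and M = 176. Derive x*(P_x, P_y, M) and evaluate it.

x* = 8.8

Here 12 + 4·2 = 20, giving x* = 8.8.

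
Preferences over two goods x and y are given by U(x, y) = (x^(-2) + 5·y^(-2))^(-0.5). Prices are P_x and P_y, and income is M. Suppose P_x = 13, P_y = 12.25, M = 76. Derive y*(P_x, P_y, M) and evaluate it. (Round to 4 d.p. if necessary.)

From the CES first-order condition, (1/5)·(y/x)^(3) = P_x/P_y.
Solve for the ratio: y/x = [5·P_x/P_y]^(1/3).
With the ratio pinned down, the budget gives x* = M/(P_x + P_y·(y/x)) and y* = (y/x)·x*.
Numerically y/x = 1.744184, so x* = 76/(13 + 12.25·1.744184) = 2.2115 and y* = 1.744184·2.2115 = 3.8572.

y* = 3.8572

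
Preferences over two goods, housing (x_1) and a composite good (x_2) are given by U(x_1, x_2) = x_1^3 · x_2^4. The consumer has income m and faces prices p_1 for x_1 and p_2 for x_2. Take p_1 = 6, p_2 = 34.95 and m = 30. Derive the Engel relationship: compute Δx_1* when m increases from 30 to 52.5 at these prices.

Tangency: MRS = (3/4)·x_2/x_1 = p_1/p_2.
Rearranging, p_2·x_2 = (4/3)·p_1·x_1. Substituting into the budget gives p_1·x_1·(1 + (4/3)) = m.
Demand: x_1*(p_1,p_2,m) = 3/7·m/p_1 and x_2* = 4/7·m/p_2.
At p_1=6, p_2=34.95, m=30: x_1* = 3/7·30/6 = 2.1429.
At m' = 52.5: x_1* = 3.75. Change: 3.75 − 2.1429 = 1.6071.

Δx_1* = 1.6071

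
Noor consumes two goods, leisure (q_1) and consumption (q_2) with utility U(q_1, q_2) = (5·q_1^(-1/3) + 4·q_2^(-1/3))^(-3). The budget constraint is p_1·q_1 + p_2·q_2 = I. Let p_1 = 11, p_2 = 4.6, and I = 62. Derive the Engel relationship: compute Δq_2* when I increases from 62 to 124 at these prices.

Δq_2* = 5.4566

MRS = MU_q_1/MU_q_2 = (5/4)·(q_2/q_1)^(4/3). Set equal to p_1/p_2.
Hence q_2/q_1 = ((4/5)·p_1/p_2)^(1/(4/3)), i.e. raised to the 0.75 power.
Substitute q_2 = (q_2/q_1)·q_1 into the budget: q_1* = I/(p_1 + p_2·(q_2/q_1)).
Numerically q_2/q_1 = 1.626648, so q_1* = 62/(11 + 4.6·1.626648) = 3.3545 and q_2* = 1.626648·3.3545 = 5.4566.
At I' = 124: q_2* = 10.9132. Change: 10.9132 − 5.4566 = 5.4566.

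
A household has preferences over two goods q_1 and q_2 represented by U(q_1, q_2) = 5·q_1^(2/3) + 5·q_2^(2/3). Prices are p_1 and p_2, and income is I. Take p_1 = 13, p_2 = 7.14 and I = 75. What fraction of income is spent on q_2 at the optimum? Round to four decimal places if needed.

From the CES first-order condition, (q_2/q_1)^(1/3) = p_1/p_2.
Hence q_2/q_1 = (p_1/p_2)^(1/(1/3)), i.e. raised to the 3 power.
With the ratio pinned down, the budget gives q_1* = I/(p_1 + p_2·(q_2/q_1)) and q_2* = (q_2/q_1)·q_1*.
Numerically q_2/q_1 = 6.035808, so q_1* = 75/(13 + 7.14·6.035808) = 1.337 and q_2* = 6.035808·1.337 = 8.0699.
Expenditure on q_2: 7.14·8.0699 = 57.619; share = 0.7683.

share on q_2 = 0.7683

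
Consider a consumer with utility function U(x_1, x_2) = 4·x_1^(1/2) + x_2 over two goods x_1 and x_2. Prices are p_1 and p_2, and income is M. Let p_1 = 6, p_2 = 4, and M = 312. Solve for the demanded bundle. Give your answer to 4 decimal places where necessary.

Utility is quasi-linear in x_2; the FOC for x_1 is 2/√x_1 = p_1/p_2.
Thus x_1* = (2·p_2/p_1)² — independent of M — with the rest of income spent on x_2.
Plugging in: x_1* = (2·4/6)² = 1.7778, x_2* = 75.3333.

x_1* = 1.7778, x_2* = 75.3333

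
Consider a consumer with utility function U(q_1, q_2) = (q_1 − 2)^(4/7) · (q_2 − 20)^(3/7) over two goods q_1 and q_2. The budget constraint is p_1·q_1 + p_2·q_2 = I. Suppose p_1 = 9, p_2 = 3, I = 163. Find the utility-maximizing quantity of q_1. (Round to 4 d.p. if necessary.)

This is Cobb-Douglas in (q_1−2, q_2−20): tangency gives 4/7·p_2·(q_2−20) = 3/7·p_1·(q_1−2).
After buying the subsistence bundle (2, 20), a share 4/7 of the remaining income goes to q_1: q_1* = 2 + 4/7·(I − 2p_1 − 20p_2)/p_1.
Discretionary income = 163 − 2·9 − 20·3 = 85; q_1* = 2 + 4/7·85/9 = 7.3968.

q_1* = 7.3968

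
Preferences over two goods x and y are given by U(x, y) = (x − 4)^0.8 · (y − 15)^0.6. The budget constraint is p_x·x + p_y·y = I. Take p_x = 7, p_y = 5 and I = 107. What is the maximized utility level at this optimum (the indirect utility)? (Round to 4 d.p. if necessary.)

V = 0.2149

Let x' = x−4, y' = y−15. MRS = (4/3)·y'/x' = p_x/p_y.
Substituting into the budget: x* = 4 + 4/7·(I − 4·p_x − 15·p_y)/p_x, and y* = 15 + 3/7·(…)/p_y.
Discretionary income = 107 − 4·7 − 15·5 = 4; x* = 4 + 4/7·4/7 = 4.3265; y* = 15 + 3/7·4/5 = 15.3429.
Utility at the optimum: U(4.3265, 15.3429) = 0.2149.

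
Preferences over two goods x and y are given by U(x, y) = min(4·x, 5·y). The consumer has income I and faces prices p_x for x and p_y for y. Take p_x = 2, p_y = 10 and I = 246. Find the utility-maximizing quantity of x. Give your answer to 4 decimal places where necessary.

x* = 24.6

Demand: x*(p_x,p_y,I) = 5·I/(5·p_x + 4·p_y), y* = 4·I/(5·p_x + 4·p_y).
Here 5·2 + 4·10 = 50, giving x* = 24.6.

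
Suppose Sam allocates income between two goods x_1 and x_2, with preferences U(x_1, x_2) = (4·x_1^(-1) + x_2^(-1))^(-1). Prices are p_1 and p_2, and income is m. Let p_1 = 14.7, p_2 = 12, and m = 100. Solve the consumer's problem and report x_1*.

MRS = MU_x_1/MU_x_2 = 4·(x_2/x_1)^(2). Set equal to p_1/p_2.
Solve for the ratio: x_2/x_1 = [(1/4)·p_1/p_2]^(0.5).
Substitute x_2 = (x_2/x_1)·x_1 into the budget: x_1* = m/(p_1 + p_2·(x_2/x_1)).
Numerically x_2/x_1 = 0.553399, so x_1* = 100/(14.7 + 12·0.553399) = 4.6859.

x_1* = 4.6859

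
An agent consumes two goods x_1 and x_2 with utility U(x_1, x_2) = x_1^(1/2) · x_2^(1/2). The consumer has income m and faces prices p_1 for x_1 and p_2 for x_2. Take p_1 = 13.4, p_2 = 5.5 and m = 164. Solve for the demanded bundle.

x_1* = 6.1194, x_2* = 14.9091

Tangency: MRS = x_2/x_1 = p_1/p_2.
So 0.5·p_2·x_2 = 0.5·p_1·x_1; combined with the budget, a share 0.5 of income goes to x_1.
Demand: x_1*(p_1,p_2,m) = 0.5·m/p_1 and x_2* = 0.5·m/p_2.
At p_1=13.4, p_2=5.5, m=164: x_1* = 0.5·164/13.4 = 6.1194, x_2* = 14.9091.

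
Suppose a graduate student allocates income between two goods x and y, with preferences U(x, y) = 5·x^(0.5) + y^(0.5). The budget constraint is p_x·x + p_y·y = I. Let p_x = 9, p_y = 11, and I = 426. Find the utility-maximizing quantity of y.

y* = 1.2273

From the CES first-order condition, 5·(y/x)^(0.5) = p_x/p_y.
Hence y/x = ((1/5)·p_x/p_y)^(1/(0.5)), i.e. raised to the 2 power.
With the ratio pinned down, the budget gives x* = I/(p_x + p_y·(y/x)) and y* = (y/x)·x*.
Numerically y/x = 0.026777, so x* = 426/(9 + 11·0.026777) = 45.8333 and y* = 0.026777·45.8333 = 1.2273.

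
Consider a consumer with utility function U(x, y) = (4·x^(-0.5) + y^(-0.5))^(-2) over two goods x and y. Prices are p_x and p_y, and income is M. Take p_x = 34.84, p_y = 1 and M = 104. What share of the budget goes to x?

MRS = MU_x/MU_y = 4·(y/x)^(1.5). Set equal to p_x/p_y.
Hence y/x = ((1/4)·p_x/p_y)^(1/(1.5)), i.e. raised to the 2/3 power.
Substitute y = (y/x)·x into the budget: x* = M/(p_x + p_y·(y/x)).
Numerically y/x = 4.233297, so x* = 104/(34.84 + 1·4.233297) = 2.6617 and y* = 4.233297·2.6617 = 11.2676.
Expenditure on x: 34.84·2.6617 = 92.7324; share = 0.8917.

share on x = 0.8917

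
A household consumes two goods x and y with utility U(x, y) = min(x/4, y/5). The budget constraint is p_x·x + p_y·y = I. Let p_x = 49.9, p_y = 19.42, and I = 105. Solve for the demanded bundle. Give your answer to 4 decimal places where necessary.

x* = 1.4156, y* = 1.7695

Leontief preferences: the optimum is at the kink where x/4 = y/5, i.e. y = (5/4)·x.
Budget: p_x·x + p_y·(5/4)·x = I, so (4·p_x + 5·p_y)·x = 4·I.
Demand: x*(p_x,p_y,I) = 4·I/(4·p_x + 5·p_y), y* = 5·I/(4·p_x + 5·p_y).
Here 4·49.9 + 5·19.42 = 296.7, giving x* = 1.4156 and y* = 1.7695.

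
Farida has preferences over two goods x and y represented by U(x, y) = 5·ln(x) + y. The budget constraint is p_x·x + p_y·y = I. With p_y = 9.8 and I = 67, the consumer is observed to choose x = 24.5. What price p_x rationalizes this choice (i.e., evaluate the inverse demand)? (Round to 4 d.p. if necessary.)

Set MRS = p_x/p_y: (5/x)/1 = p_x/p_y.
So x*(p_x,p_y) = 5·p_y/p_x, independent of income; and y* = (I − 5·p_y)/p_y.
Set x* = 24.5 in the demand function and solve for p_x: p_x = 2.

p_x = 2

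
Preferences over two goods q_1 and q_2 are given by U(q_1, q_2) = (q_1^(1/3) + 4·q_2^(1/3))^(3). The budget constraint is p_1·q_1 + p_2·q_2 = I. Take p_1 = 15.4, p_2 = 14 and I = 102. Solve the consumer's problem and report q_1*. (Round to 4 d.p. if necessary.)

q_1* = 0.7053

MU_q_1 ∝ q_1^(-2/3), MU_q_2 ∝ 4·q_2^(-2/3), so MRS = (1/4)·(q_2/q_1)^(2/3) = p_1/p_2.
Hence q_2/q_1 = (4·p_1/p_2)^(1/(2/3)), i.e. raised to the 1.5 power.
With the ratio pinned down, the budget gives q_1* = I/(p_1 + p_2·(q_2/q_1)) and q_2* = (q_2/q_1)·q_1*.
Numerically q_2/q_1 = 9.229518, so q_1* = 102/(15.4 + 14·9.229518) = 0.7053.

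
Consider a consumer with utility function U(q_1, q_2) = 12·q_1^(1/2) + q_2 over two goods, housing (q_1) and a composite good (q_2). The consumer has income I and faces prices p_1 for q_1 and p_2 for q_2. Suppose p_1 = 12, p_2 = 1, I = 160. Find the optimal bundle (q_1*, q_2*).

Plugging in: q_1* = (6·1/12)² = 0.25, q_2* = 157.

q_1* = 0.25, q_2* = 157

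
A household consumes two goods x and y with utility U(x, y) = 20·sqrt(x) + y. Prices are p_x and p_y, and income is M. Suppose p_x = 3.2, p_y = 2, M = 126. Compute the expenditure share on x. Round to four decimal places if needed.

MU_x = 10/√x, MU_y = 1. Tangency: 10/√x = p_x/p_y.
Thus x* = (10·p_y/p_x)² — independent of M — with the rest of income spent on y.
Plugging in: x* = (10·2/3.2)² = 39.0625, y* = 0.5.
Expenditure on x: 3.2·39.0625 = 125; share = 0.9921.

share on x = 0.9921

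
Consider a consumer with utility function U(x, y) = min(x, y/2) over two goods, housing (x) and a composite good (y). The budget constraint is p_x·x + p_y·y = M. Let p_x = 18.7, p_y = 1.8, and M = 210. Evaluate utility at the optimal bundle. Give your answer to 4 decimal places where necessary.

Here 18.7 + 2·1.8 = 22.3, giving x* = 9.417 and y* = 18.8341.
Utility at the optimum: U(9.417, 18.8341) = 9.417.

V = 9.417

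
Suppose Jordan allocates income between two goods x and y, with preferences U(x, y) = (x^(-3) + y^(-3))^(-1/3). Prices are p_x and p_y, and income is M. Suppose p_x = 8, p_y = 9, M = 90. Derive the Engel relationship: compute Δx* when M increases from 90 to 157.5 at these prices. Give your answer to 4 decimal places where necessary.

Δx* = 4.0325

From the CES first-order condition, (y/x)^(4) = p_x/p_y.
Hence y/x = (p_x/p_y)^(1/(4)), i.e. raised to the 0.25 power.
Substitute y = (y/x)·x into the budget: x* = M/(p_x + p_y·(y/x)).
Numerically y/x = 0.970984, so x* = 90/(8 + 9·0.970984) = 5.3767.
At M' = 157.5: x* = 9.4092. Change: 9.4092 − 5.3767 = 4.0325.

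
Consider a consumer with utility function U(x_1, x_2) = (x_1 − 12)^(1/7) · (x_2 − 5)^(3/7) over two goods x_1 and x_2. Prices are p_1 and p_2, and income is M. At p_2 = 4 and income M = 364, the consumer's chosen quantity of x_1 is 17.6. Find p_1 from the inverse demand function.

This is Cobb-Douglas in (x_1−12, x_2−5): tangency gives 1/7·p_2·(x_2−5) = 3/7·p_1·(x_1−12).
Substituting into the budget: x_1* = 12 + 0.25·(M − 12·p_1 − 5·p_2)/p_1, and x_2* = 5 + 0.75·(…)/p_2.
Set x_1* = 17.6 in the demand function and solve for p_1: p_1 = 10.

p_1 = 10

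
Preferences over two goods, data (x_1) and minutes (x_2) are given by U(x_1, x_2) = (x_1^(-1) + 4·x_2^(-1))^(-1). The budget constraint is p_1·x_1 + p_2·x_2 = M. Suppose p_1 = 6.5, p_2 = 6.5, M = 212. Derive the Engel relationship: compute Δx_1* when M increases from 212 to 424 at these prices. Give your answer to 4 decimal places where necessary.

MU_x_1 ∝ x_1^(-2), MU_x_2 ∝ 4·x_2^(-2), so MRS = (1/4)·(x_2/x_1)^(2) = p_1/p_2.
Hence x_2/x_1 = (4·p_1/p_2)^(1/(2)), i.e. raised to the 0.5 power.
With the ratio pinned down, the budget gives x_1* = M/(p_1 + p_2·(x_2/x_1)) and x_2* = (x_2/x_1)·x_1*.
Numerically x_2/x_1 = 2, so x_1* = 212/(6.5 + 6.5·2) = 10.8718.
At M' = 424: x_1* = 21.7436. Change: 21.7436 − 10.8718 = 10.8718.

Δx_1* = 10.8718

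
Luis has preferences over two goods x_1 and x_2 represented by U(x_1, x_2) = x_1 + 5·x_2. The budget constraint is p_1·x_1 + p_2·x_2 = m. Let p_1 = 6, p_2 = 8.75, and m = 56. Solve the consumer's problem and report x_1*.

x_1* = 0

Perfect substitutes: compare marginal utility per dollar. 1/p_1 vs 5/p_2 → 0.1667 vs 0.5714.
x_2 gives more utility per dollar, so spend all income on x_2: x_2* = m/p_2, x_1* = 0.
Numerically: x_1* = 0, x_2* = 6.4.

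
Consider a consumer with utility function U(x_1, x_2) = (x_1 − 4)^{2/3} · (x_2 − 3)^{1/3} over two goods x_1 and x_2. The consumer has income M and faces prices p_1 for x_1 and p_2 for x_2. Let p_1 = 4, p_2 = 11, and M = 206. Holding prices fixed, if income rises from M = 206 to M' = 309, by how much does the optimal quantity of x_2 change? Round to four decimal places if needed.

Δx_2* = 3.1212

Let x_1' = x_1−4, x_2' = x_2−3. MRS = 2·x_2'/x_1' = p_1/p_2.
Substituting into the budget: x_1* = 4 + 2/3·(M − 4·p_1 − 3·p_2)/p_1, and x_2* = 3 + 1/3·(…)/p_2.
Discretionary income = 206 − 4·4 − 3·11 = 157; x_2* = 3 + 1/3·157/11 = 7.7576.
At M' = 309: x_2* = 10.8788. Change: 10.8788 − 7.7576 = 3.1212.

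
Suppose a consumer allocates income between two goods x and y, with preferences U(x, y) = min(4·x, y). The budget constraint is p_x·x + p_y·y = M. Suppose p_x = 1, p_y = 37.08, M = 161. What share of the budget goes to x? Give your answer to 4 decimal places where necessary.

share on x = 0.0067

With perfect complements, no substitution: consume in ratio x:y = 1:4.
Budget: p_x·x + p_y·4·x = M, so (p_x + 4·p_y)·x = M.
Demand: x*(p_x,p_y,M) = M/(p_x + 4·p_y), y* = 4·M/(p_x + 4·p_y).
Here 1 + 4·37.08 = 149.32, giving x* = 1.0782 and y* = 4.3129.
Expenditure on x: 1·1.0782 = 1.0782; share = 0.0067.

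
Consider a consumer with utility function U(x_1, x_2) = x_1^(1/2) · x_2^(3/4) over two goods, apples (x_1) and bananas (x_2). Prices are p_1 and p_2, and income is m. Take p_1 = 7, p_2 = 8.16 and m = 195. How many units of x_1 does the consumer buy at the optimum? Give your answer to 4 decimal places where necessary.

x_1* = 11.1429

MU_x_1/MU_x_2 = (0.5·x_2)/(0.75·x_1); tangency sets this equal to p_1/p_2.
Rearranging, p_2·x_2 = (3/2)·p_1·x_1. Substituting into the budget gives p_1·x_1·(1 + (3/2)) = m.
Demand: x_1*(p_1,p_2,m) = 0.4·m/p_1 and x_2* = 0.6·m/p_2.
At p_1=7, p_2=8.16, m=195: x_1* = 0.4·195/7 = 11.1429.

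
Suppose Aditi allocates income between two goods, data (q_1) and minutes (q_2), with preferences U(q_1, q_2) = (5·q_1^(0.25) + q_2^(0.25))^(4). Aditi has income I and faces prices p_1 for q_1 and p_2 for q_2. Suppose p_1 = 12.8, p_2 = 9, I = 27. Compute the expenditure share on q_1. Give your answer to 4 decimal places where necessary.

share on q_1 = 0.8838

MU_q_1 ∝ 5·q_1^(-0.75), MU_q_2 ∝ q_2^(-0.75), so MRS = 5·(q_2/q_1)^(0.75) = p_1/p_2.
Solve for the ratio: q_2/q_1 = [(1/5)·p_1/p_2]^(4/3).
Substitute q_2 = (q_2/q_1)·q_1 into the budget: q_1* = I/(p_1 + p_2·(q_2/q_1)).
Numerically q_2/q_1 = 0.187067, so q_1* = 27/(12.8 + 9·0.187067) = 1.8642 and q_2* = 0.187067·1.8642 = 0.3487.
Expenditure on q_1: 12.8·1.8642 = 23.8615; share = 0.8838.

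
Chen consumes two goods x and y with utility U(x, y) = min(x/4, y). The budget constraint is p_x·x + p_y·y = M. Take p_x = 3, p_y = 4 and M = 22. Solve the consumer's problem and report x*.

x* = 5.5

With perfect complements, no substitution: consume in ratio x:y = 4:1.
Budget: p_x·x + p_y·(1/4)·x = M, so (4·p_x + p_y)·x = 4·M.
Demand: x*(p_x,p_y,M) = 4·M/(4·p_x + p_y), y* = M/(4·p_x + p_y).
Here 4·3 + 4 = 16, giving x* = 5.5.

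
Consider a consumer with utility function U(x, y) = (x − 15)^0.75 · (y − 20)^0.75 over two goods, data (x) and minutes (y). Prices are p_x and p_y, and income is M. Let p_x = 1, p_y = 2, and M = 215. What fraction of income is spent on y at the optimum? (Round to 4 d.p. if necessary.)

MRS = (y−20)/(x−15). Tangency with p_x/p_y gives y−20 = (p_x/p_y)·(x−15).
Substituting into the budget: x* = 15 + 0.5·(M − 15·p_x − 20·p_y)/p_x, and y* = 20 + 0.5·(…)/p_y.
Discretionary income = 215 − 15·1 − 20·2 = 160; x* = 15 + 0.5·160/1 = 95; y* = 20 + 0.5·160/2 = 60.
Expenditure on y: 2·60 = 120; share = 0.5581.

share on y = 0.5581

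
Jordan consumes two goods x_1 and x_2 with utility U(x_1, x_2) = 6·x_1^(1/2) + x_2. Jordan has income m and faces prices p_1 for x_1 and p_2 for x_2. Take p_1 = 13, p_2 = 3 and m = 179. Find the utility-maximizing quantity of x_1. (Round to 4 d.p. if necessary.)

Set MRS = p_1/p_2: 3·x_1^(−1/2) = p_1/p_2.
Thus x_1* = (3·p_2/p_1)² — independent of m — with the rest of income spent on x_2.
Plugging in: x_1* = (3·3/13)² = 0.4793.

x_1* = 0.4793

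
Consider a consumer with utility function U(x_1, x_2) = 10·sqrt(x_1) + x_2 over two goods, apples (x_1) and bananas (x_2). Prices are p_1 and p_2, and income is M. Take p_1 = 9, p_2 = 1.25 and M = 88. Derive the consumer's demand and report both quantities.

MU_x_1 = 5/√x_1, MU_x_2 = 1. Tangency: 5/√x_1 = p_1/p_2.
Solve: √x_1 = 5·p_2/p_1, so x_1*(p_1,p_2) = (5·p_2/p_1)², and x_2* = (M − p_1·x_1*)/p_2.
Plugging in: x_1* = (5·1.25/9)² = 0.4823, x_2* = 66.9278.

x_1* = 0.4823, x_2* = 66.9278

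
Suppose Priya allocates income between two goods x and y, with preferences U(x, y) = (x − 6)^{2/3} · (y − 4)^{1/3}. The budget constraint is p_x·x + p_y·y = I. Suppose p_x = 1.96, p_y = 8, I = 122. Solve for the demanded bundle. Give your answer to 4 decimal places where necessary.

Substituting into the budget: x* = 6 + 2/3·(I − 6·p_x − 4·p_y)/p_x, and y* = 4 + 1/3·(…)/p_y.
Discretionary income = 122 − 6·1.96 − 4·8 = 78.24; x* = 6 + 2/3·78.24/1.96 = 32.6122; y* = 4 + 1/3·78.24/8 = 7.26.

x* = 32.6122, y* = 7.26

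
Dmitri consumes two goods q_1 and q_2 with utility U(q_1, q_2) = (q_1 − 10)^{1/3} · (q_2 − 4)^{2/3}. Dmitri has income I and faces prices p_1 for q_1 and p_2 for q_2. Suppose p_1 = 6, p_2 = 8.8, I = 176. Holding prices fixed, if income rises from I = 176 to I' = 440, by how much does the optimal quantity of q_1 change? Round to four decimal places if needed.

Δq_1* = 14.6667

Let q_1' = q_1−10, q_2' = q_2−4. MRS = (1/2)·q_2'/q_1' = p_1/p_2.
After buying the subsistence bundle (10, 4), a share 1/3 of the remaining income goes to q_1: q_1* = 10 + 1/3·(I − 10p_1 − 4p_2)/p_1.
Discretionary income = 176 − 10·6 − 4·8.8 = 80.8; q_1* = 10 + 1/3·80.8/6 = 14.4889.
At I' = 440: q_1* = 29.1556. Change: 29.1556 − 14.4889 = 14.6667.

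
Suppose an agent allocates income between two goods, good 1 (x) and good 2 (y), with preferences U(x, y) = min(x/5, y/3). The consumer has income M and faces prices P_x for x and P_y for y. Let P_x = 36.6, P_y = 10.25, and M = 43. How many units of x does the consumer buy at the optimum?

x* = 1.0058

With perfect complements, no substitution: consume in ratio x:y = 5:3.
Budget: P_x·x + P_y·(3/5)·x = M, so (5·P_x + 3·P_y)·x = 5·M.
Demand: x*(P_x,P_y,M) = 5·M/(5·P_x + 3·P_y), y* = 3·M/(5·P_x + 3·P_y).
Here 5·36.6 + 3·10.25 = 213.75, giving x* = 1.0058.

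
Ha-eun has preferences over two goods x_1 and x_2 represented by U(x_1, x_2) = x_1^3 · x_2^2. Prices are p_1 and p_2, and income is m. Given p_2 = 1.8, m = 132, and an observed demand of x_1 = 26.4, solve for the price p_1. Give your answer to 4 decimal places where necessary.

p_1 = 3

MU_x_1/MU_x_2 = (3·x_2)/(2·x_1); tangency sets this equal to p_1/p_2.
Rearranging, p_2·x_2 = (2/3)·p_1·x_1. Substituting into the budget gives p_1·x_1·(1 + (2/3)) = m.
Demand: x_1*(p_1,p_2,m) = 0.6·m/p_1 and x_2* = 0.4·m/p_2.
Set x_1* = 26.4 in the demand function and solve for p_1: p_1 = 3.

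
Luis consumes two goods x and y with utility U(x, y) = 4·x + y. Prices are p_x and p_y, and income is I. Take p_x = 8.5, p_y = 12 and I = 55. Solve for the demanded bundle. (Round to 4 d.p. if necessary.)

Linear utility — the consumer picks whichever good has higher MU/price: 4/8.5 = 0.4706 vs 1/12 = 0.0833.
x gives more utility per dollar, so spend all income on x: x* = I/p_x, y* = 0.
Numerically: x* = 6.4706, y* = 0.

x* = 6.4706, y* = 0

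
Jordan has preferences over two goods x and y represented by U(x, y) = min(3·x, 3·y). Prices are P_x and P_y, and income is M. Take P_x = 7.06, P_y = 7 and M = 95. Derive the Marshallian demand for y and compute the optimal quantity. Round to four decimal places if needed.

With perfect complements, no substitution: consume in ratio x:y = 3:3.
Budget: P_x·x + P_y·x = M, so (3·P_x + 3·P_y)·x = 3·M.
Demand: x*(P_x,P_y,M) = 3·M/(3·P_x + 3·P_y), y* = 3·M/(3·P_x + 3·P_y).
Here 3·7.06 + 3·7 = 42.18, giving y* = 6.7568.

y* = 6.7568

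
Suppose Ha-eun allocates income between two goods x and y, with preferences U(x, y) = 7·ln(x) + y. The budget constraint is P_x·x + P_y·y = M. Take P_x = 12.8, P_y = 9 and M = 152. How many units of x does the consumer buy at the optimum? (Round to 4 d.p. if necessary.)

So x*(P_x,P_y) = 7·P_y/P_x, independent of income; and y* = (M − 7·P_y)/P_y.
At the given prices: x* = 7·9/12.8 = 4.9219.

x* = 4.9219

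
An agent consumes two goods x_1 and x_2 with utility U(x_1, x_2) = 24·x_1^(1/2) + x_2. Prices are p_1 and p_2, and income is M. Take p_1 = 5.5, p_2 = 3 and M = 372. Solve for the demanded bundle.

x_1* = 42.843, x_2* = 45.4545

MU_x_1 = 12/√x_1, MU_x_2 = 1. Tangency: 12/√x_1 = p_1/p_2.
Solve: √x_1 = 12·p_2/p_1, so x_1*(p_1,p_2) = (12·p_2/p_1)², and x_2* = (M − p_1·x_1*)/p_2.
Plugging in: x_1* = (12·3/5.5)² = 42.843, x_2* = 45.4545.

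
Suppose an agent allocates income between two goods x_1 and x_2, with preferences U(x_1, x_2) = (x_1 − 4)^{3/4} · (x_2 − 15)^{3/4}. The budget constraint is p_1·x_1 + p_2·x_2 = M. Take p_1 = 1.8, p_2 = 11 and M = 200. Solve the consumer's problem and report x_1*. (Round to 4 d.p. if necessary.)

x_1* = 11.7222

Discretionary income = 200 − 4·1.8 − 15·11 = 27.8; x_1* = 4 + 0.5·27.8/1.8 = 11.7222.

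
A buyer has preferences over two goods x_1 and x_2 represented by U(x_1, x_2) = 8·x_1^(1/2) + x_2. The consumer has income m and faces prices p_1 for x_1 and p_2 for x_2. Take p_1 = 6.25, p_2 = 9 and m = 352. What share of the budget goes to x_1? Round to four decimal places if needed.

MU_x_1 = 4/√x_1, MU_x_2 = 1. Tangency: 4/√x_1 = p_1/p_2.
Solve: √x_1 = 4·p_2/p_1, so x_1*(p_1,p_2) = (4·p_2/p_1)², and x_2* = (m − p_1·x_1*)/p_2.
Plugging in: x_1* = (4·9/6.25)² = 33.1776, x_2* = 16.0711.
Expenditure on x_1: 6.25·33.1776 = 207.36; share = 0.5891.

share on x_1 = 0.5891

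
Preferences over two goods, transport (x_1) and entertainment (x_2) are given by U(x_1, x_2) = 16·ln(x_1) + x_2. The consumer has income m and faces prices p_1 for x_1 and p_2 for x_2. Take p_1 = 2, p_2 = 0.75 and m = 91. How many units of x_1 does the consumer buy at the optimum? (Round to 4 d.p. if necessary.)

x_1* = 6

Set MRS = p_1/p_2: (16/x_1)/1 = p_1/p_2.
So x_1*(p_1,p_2) = 16·p_2/p_1, independent of income; and x_2* = (m − 16·p_2)/p_2.
At the given prices: x_1* = 16·0.75/2 = 6.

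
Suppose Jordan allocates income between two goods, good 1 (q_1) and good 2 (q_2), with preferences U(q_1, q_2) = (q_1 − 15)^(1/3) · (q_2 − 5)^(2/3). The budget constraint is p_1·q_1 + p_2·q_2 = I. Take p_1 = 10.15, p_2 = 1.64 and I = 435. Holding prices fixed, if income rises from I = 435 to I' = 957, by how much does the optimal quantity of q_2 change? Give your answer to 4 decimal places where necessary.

This is Cobb-Douglas in (q_1−15, q_2−5): tangency gives 1/3·p_2·(q_2−5) = 2/3·p_1·(q_1−15).
After buying the subsistence bundle (15, 5), a share 1/3 of the remaining income goes to q_1: q_1* = 15 + 1/3·(I − 15p_1 − 5p_2)/p_1.
Discretionary income = 435 − 15·10.15 − 5·1.64 = 274.55; q_2* = 5 + 2/3·274.55/1.64 = 116.6057.
At I' = 957: q_2* = 328.8008. Change: 328.8008 − 116.6057 = 212.1951.

Δq_2* = 212.1951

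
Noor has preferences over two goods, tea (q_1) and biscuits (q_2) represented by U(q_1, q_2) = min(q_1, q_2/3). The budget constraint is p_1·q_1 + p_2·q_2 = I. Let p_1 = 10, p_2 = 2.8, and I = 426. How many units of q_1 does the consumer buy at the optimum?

Leontief preferences: the optimum is at the kink where q_1/1 = q_2/3, i.e. q_2 = 3·q_1.
Budget: p_1·q_1 + p_2·3·q_1 = I, so (p_1 + 3·p_2)·q_1 = I.
Demand: q_1*(p_1,p_2,I) = I/(p_1 + 3·p_2), q_2* = 3·I/(p_1 + 3·p_2).
Here 10 + 3·2.8 = 18.4, giving q_1* = 23.1522.

q_1* = 23.1522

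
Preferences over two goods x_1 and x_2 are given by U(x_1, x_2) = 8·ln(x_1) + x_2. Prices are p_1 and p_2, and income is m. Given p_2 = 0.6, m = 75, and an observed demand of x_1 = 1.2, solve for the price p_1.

MU_x_1 = 8/x_1, MU_x_2 = 1. Tangency: 8/x_1 = p_1/p_2.
So x_1*(p_1,p_2) = 8·p_2/p_1, independent of income; and x_2* = (m − 8·p_2)/p_2.
Set x_1* = 1.2 in the demand function and solve for p_1: p_1 = 4.

p_1 = 4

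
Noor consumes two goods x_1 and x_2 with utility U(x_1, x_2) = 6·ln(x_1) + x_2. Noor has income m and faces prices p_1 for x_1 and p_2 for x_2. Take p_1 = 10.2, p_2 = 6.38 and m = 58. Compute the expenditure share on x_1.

share on x_1 = 0.66

Set MRS = p_1/p_2: (6/x_1)/1 = p_1/p_2.
So x_1*(p_1,p_2) = 6·p_2/p_1, independent of income; and x_2* = (m − 6·p_2)/p_2.
At the given prices: x_1* = 6·6.38/10.2 = 3.7529, and x_2* = 3.0909.
Expenditure on x_1: 10.2·3.7529 = 38.28; share = 0.66.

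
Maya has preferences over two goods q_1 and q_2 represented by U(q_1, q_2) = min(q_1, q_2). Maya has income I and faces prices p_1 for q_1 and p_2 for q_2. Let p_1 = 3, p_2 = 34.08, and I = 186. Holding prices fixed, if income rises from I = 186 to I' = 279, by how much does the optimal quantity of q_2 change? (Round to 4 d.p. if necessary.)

Δq_2* = 2.5081

With perfect complements, no substitution: consume in ratio q_1:q_2 = 1:1.
Budget: p_1·q_1 + p_2·q_1 = I, so (p_1 + p_2)·q_1 = I.
Demand: q_1*(p_1,p_2,I) = I/(p_1 + p_2), q_2* = I/(p_1 + p_2).
Here 3 + 34.08 = 37.08, giving q_2* = 5.0162.
At I' = 279: q_2* = 7.5243. Change: 7.5243 − 5.0162 = 2.5081.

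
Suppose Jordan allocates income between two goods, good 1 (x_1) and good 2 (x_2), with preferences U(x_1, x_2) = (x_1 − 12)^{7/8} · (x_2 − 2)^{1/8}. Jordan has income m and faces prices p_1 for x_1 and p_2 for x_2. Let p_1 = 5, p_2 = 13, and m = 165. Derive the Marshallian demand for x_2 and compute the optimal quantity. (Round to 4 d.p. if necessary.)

x_2* = 2.7596

This is Cobb-Douglas in (x_1−12, x_2−2): tangency gives 0.875·p_2·(x_2−2) = 0.125·p_1·(x_1−12).
After buying the subsistence bundle (12, 2), a share 0.875 of the remaining income goes to x_1: x_1* = 12 + 0.875·(m − 12p_1 − 2p_2)/p_1.
Discretionary income = 165 − 12·5 − 2·13 = 79; x_2* = 2 + 0.125·79/13 = 2.7596.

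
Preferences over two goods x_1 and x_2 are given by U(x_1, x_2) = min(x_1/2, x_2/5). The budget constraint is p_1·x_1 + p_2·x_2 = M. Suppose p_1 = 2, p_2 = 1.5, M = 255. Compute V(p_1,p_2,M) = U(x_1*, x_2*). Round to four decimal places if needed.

V = 22.1739

Demand: x_1*(p_1,p_2,M) = 2·M/(2·p_1 + 5·p_2), x_2* = 5·M/(2·p_1 + 5·p_2).
Here 2·2 + 5·1.5 = 11.5, giving x_1* = 44.3478 and x_2* = 110.8696.
Utility at the optimum: U(44.3478, 110.8696) = 22.1739.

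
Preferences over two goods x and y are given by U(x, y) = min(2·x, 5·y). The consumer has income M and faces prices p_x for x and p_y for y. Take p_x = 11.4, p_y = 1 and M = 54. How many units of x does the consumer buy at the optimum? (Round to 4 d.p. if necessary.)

x* = 4.5763

Demand: x*(p_x,p_y,M) = 5·M/(5·p_x + 2·p_y), y* = 2·M/(5·p_x + 2·p_y).
Here 5·11.4 + 2·1 = 59, giving x* = 4.5763.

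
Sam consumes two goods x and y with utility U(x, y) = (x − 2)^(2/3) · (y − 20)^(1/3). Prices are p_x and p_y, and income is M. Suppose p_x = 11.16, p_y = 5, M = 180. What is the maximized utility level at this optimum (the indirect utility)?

V = 3.574

Let x' = x−2, y' = y−20. MRS = 2·y'/x' = p_x/p_y.
Substituting into the budget: x* = 2 + 2/3·(M − 2·p_x − 20·p_y)/p_x, and y* = 20 + 1/3·(…)/p_y.
Discretionary income = 180 − 2·11.16 − 20·5 = 57.68; x* = 2 + 2/3·57.68/11.16 = 5.4456; y* = 20 + 1/3·57.68/5 = 23.8453.
Utility at the optimum: U(5.4456, 23.8453) = 3.574.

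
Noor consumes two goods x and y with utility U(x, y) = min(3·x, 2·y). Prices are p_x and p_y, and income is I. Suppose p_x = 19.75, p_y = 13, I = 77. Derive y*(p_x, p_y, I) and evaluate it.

Demand: x*(p_x,p_y,I) = 2·I/(2·p_x + 3·p_y), y* = 3·I/(2·p_x + 3·p_y).
Here 2·19.75 + 3·13 = 78.5, giving y* = 2.9427.

y* = 2.9427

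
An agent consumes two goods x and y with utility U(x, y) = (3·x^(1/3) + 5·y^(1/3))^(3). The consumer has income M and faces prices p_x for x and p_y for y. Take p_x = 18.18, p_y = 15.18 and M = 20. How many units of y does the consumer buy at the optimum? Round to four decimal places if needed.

y* = 0.9248

From the CES first-order condition, (3/5)·(y/x)^(2/3) = p_x/p_y.
Solve for the ratio: y/x = [(5/3)·p_x/p_y]^(1.5).
Substitute y = (y/x)·x into the budget: x* = M/(p_x + p_y·(y/x)).
Numerically y/x = 2.820047, so x* = 20/(18.18 + 15.18·2.820047) = 0.3279 and y* = 2.820047·0.3279 = 0.9248.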